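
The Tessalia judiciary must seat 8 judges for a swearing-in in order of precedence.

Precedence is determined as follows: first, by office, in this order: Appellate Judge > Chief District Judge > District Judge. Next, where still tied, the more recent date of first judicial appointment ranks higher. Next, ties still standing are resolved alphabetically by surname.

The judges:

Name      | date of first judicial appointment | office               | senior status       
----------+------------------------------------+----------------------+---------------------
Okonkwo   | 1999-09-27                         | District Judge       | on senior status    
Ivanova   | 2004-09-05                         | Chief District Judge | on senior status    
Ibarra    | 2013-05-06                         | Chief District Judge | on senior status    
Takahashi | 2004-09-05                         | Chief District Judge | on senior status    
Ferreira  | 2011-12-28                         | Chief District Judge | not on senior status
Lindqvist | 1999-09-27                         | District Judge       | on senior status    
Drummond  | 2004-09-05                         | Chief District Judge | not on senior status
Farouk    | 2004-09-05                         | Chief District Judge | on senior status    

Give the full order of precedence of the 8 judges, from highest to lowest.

Ibarra, Ferreira, Drummond, Farouk, Ivanova, Takahashi, Lindqvist, Okonkwo

By office: Ibarra, Ferreira, Drummond, Farouk, Ivanova and Takahashi (Chief District Judge); then Lindqvist and Okonkwo (District Judge).
Among Ibarra, Ferreira, Drummond, Farouk, Ivanova and Takahashi, by date of first judicial appointment (later first): Ibarra (2013-05-06) before Ferreira (2011-12-28) before Drummond, Farouk, Ivanova and Takahashi (2004-09-05).
Among Drummond, Farouk, Ivanova and Takahashi, alphabetically by surname: Drummond before Farouk before Ivanova before Takahashi.
Lindqvist and Okonkwo both have date of first judicial appointment 1999-09-27, so the next rule applies.
Among Lindqvist and Okonkwo, alphabetically by surname: Lindqvist before Okonkwo.
Full order: Ibarra, Ferreira, Drummond, Farouk, Ivanova, Takahashi, Lindqvist, Okonkwo.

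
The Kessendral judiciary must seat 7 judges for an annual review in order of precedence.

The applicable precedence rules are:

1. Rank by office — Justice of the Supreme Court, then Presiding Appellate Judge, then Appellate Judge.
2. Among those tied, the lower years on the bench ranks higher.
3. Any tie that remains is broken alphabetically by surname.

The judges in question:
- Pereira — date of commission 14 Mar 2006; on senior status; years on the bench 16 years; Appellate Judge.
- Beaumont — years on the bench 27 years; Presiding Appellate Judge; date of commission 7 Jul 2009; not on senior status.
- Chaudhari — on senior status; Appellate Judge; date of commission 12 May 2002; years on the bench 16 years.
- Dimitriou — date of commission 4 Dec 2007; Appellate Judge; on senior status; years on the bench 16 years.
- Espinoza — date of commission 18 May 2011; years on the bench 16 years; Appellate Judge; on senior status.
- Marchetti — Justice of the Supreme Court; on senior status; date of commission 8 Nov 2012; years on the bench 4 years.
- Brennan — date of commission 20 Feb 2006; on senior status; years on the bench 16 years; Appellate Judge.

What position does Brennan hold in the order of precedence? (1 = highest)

By office: Marchetti (Justice of the Supreme Court); then Beaumont (Presiding Appellate Judge); then Brennan, Chaudhari, Dimitriou, Espinoza and Pereira (Appellate Judge).
Brennan, Chaudhari, Dimitriou, Espinoza and Pereira all have years on the bench 16 years, so the next rule applies.
Among Brennan, Chaudhari, Dimitriou, Espinoza and Pereira, alphabetically by surname: Brennan before Chaudhari before Dimitriou before Espinoza before Pereira.
Order: Marchetti, Beaumont, Brennan, Chaudhari, Dimitriou, Espinoza, Pereira. So position 3.

3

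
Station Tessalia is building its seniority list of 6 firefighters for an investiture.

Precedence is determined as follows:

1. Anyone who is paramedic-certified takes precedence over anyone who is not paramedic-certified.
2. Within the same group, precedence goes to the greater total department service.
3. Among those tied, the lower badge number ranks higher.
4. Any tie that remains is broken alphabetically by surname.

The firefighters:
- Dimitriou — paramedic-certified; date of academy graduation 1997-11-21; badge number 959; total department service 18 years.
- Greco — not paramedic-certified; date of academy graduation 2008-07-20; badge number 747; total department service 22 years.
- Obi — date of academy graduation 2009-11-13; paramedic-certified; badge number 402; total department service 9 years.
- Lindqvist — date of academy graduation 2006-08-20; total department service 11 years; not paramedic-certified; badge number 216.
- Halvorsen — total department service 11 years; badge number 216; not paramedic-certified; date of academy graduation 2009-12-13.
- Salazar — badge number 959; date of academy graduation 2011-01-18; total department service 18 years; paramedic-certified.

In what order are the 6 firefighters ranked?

Dimitriou, Salazar, Obi, Greco, Halvorsen, Lindqvist

By the first rule: Dimitriou, Salazar and Obi (each paramedic-certified); then Greco, Halvorsen and Lindqvist (each not paramedic-certified).
Among Dimitriou, Salazar and Obi, by total department service (higher first): Dimitriou and Salazar (18 years) before Obi (9 years).
Dimitriou and Salazar both have badge number 959, so the next rule applies.
Among Dimitriou and Salazar, alphabetically by surname: Dimitriou before Salazar.
Among Greco, Halvorsen and Lindqvist, by total department service (higher first): Greco (22 years) before Halvorsen and Lindqvist (11 years).
Halvorsen and Lindqvist both have badge number 216, so the next rule applies.
Among Halvorsen and Lindqvist, alphabetically by surname: Halvorsen before Lindqvist.
Full order: Dimitriou, Salazar, Obi, Greco, Halvorsen, Lindqvist.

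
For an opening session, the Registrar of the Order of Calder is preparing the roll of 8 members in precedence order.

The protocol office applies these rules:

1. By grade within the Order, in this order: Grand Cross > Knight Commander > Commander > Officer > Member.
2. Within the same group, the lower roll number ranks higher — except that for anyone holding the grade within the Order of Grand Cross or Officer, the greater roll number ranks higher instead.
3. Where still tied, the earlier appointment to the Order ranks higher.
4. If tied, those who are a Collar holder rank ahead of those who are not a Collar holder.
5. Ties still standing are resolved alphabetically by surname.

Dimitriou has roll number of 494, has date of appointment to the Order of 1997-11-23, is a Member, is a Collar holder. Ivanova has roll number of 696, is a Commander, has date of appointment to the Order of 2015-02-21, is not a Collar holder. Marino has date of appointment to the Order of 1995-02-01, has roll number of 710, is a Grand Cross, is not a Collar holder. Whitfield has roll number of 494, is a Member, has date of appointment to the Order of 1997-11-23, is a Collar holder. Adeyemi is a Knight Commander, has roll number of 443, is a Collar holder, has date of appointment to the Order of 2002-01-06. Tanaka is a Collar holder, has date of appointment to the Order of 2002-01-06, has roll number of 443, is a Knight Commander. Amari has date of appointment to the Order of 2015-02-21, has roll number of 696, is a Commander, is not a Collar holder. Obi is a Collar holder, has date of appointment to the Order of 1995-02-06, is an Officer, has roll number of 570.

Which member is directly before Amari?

By grade within the Order: Marino (Grand Cross); then Adeyemi and Tanaka (Knight Commander); then Amari and Ivanova (Commander); then Obi (Officer); then Dimitriou and Whitfield (Member).
Adeyemi and Tanaka both have roll number 443, so the next rule applies.
Adeyemi and Tanaka both have date of appointment to the Order 2002-01-06, so the next rule applies.
Adeyemi and Tanaka are each a Collar holder, so the next rule applies.
Among Adeyemi and Tanaka, alphabetically by surname: Adeyemi before Tanaka.
Amari and Ivanova both have roll number 696, so the next rule applies.
Amari and Ivanova both have date of appointment to the Order 2015-02-21, so the next rule applies.
Amari and Ivanova are each not a Collar holder, so the next rule applies.
Among Amari and Ivanova, alphabetically by surname: Amari before Ivanova.
Dimitriou and Whitfield both have roll number 494, so the next rule applies.
Dimitriou and Whitfield both have date of appointment to the Order 1997-11-23, so the next rule applies.
Dimitriou and Whitfield are each a Collar holder, so the next rule applies.
Among Dimitriou and Whitfield, alphabetically by surname: Dimitriou before Whitfield.
Order: Marino, Adeyemi, Tanaka, Amari, Ivanova, Obi, Dimitriou, Whitfield.

Tanaka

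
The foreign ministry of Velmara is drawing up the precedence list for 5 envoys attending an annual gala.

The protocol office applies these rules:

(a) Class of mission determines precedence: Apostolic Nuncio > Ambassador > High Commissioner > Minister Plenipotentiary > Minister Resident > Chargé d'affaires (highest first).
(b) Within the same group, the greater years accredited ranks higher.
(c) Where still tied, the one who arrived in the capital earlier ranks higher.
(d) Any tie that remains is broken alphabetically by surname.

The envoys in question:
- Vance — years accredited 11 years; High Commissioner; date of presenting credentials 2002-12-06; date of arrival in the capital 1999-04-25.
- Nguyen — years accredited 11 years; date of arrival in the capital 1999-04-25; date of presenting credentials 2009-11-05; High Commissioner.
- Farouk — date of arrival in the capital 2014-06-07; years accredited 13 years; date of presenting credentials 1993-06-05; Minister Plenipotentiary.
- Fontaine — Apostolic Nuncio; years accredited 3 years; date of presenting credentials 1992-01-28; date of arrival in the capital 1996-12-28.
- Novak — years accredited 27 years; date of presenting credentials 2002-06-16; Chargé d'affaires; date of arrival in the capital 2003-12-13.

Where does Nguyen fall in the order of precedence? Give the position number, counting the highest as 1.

By class of mission: Fontaine (Apostolic Nuncio); then Nguyen and Vance (High Commissioner); then Farouk (Minister Plenipotentiary); then Novak (Chargé d'affaires).
Nguyen and Vance both have years accredited 11 years, so the next rule applies.
Nguyen and Vance both have date of arrival in the capital 1999-04-25, so the next rule applies.
Among Nguyen and Vance, alphabetically by surname: Nguyen before Vance.
Order: Fontaine, Nguyen, Vance, Farouk, Novak. So position 2.

2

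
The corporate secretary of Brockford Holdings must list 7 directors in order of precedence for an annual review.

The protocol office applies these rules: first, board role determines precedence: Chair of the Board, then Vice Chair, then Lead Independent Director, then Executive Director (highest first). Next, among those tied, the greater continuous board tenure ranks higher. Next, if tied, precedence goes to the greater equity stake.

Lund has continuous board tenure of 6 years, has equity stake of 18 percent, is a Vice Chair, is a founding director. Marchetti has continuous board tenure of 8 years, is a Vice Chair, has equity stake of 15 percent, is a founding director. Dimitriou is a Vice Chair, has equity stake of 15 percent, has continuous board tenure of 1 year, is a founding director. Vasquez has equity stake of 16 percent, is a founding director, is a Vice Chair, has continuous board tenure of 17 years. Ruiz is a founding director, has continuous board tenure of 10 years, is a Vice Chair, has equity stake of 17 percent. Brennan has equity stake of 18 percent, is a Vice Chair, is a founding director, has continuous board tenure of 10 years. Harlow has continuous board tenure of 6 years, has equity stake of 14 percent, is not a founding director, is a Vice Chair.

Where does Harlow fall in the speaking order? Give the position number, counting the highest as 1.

By board role: Vasquez, Brennan, Ruiz, Marchetti, Lund, Harlow and Dimitriou (Vice Chair).
Among Vasquez, Brennan, Ruiz, Marchetti, Lund, Harlow and Dimitriou, by continuous board tenure (higher first): Vasquez (17 years) before Brennan and Ruiz (10 years) before Marchetti (8 years) before Lund and Harlow (6 years) before Dimitriou (1 year).
Among Brennan and Ruiz, by equity stake (higher first): Brennan (18 percent) before Ruiz (17 percent).
Among Lund and Harlow, by equity stake (higher first): Lund (18 percent) before Harlow (14 percent).
Order: Vasquez, Brennan, Ruiz, Marchetti, Lund, Harlow, Dimitriou. So position 6.

6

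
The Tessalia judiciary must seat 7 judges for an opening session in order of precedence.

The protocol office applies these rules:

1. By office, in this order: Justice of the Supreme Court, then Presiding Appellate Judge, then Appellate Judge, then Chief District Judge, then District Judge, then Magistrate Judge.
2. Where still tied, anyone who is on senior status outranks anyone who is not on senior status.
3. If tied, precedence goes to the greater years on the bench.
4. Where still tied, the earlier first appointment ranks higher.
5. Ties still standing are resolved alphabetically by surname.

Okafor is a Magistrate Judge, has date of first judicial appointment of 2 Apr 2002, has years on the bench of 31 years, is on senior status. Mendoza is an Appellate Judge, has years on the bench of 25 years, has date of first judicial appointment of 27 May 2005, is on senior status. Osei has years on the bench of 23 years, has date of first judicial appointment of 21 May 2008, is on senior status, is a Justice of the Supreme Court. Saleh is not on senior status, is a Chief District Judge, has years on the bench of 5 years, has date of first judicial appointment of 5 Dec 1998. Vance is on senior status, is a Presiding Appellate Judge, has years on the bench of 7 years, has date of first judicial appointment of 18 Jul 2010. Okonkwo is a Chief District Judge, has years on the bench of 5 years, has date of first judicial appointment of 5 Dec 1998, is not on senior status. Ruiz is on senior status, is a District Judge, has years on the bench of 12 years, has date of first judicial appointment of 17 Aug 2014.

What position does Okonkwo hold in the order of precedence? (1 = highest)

4

By office: Osei (Justice of the Supreme Court); then Vance (Presiding Appellate Judge); then Mendoza (Appellate Judge); then Okonkwo and Saleh (Chief District Judge); then Ruiz (District Judge); then Okafor (Magistrate Judge).
Okonkwo and Saleh are each not on senior status, so the next rule applies.
Okonkwo and Saleh both have years on the bench 5 years, so the next rule applies.
Okonkwo and Saleh both have date of first judicial appointment 5 Dec 1998, so the next rule applies.
Among Okonkwo and Saleh, alphabetically by surname: Okonkwo before Saleh.
Order: Osei, Vance, Mendoza, Okonkwo, Saleh, Ruiz, Okafor. So position 4.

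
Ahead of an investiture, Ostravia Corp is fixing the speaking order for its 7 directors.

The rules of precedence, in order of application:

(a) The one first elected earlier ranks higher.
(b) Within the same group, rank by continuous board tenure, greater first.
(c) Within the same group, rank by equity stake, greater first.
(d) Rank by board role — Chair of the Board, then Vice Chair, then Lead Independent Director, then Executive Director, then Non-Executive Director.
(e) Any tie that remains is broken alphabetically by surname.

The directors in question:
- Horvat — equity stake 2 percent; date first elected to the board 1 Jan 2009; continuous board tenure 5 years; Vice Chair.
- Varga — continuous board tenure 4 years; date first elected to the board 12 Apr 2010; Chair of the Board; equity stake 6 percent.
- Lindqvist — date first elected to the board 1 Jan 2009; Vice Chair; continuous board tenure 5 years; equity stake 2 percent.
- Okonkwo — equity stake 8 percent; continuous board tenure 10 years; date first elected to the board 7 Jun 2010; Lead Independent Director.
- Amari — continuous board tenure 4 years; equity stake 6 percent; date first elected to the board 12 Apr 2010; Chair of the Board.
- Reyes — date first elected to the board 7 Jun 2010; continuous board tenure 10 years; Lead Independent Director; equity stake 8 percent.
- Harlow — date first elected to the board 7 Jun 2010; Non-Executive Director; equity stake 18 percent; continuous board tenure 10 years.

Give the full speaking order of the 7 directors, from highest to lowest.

Horvat, Lindqvist, Amari, Varga, Harlow, Okonkwo, Reyes

By date first elected to the board (earlier first): Horvat and Lindqvist (both 1 Jan 2009); then Amari and Varga (both 12 Apr 2010); then Harlow, Okonkwo and Reyes (each 7 Jun 2010).
Horvat and Lindqvist both have continuous board tenure 5 years, so the next rule applies.
Horvat and Lindqvist both have equity stake 2 percent, so the next rule applies.
Horvat and Lindqvist are each Vice Chair, so the next rule applies.
Among Horvat and Lindqvist, alphabetically by surname: Horvat before Lindqvist.
Amari and Varga both have continuous board tenure 4 years, so the next rule applies.
Amari and Varga both have equity stake 6 percent, so the next rule applies.
Amari and Varga are each Chair of the Board, so the next rule applies.
Among Amari and Varga, alphabetically by surname: Amari before Varga.
Harlow, Okonkwo and Reyes all have continuous board tenure 10 years, so the next rule applies.
Among Harlow, Okonkwo and Reyes, by equity stake (higher first): Harlow (18 percent) before Okonkwo and Reyes (8 percent).
Okonkwo and Reyes are each Lead Independent Director, so the next rule applies.
Among Okonkwo and Reyes, alphabetically by surname: Okonkwo before Reyes.
Full order: Horvat, Lindqvist, Amari, Varga, Harlow, Okonkwo, Reyes.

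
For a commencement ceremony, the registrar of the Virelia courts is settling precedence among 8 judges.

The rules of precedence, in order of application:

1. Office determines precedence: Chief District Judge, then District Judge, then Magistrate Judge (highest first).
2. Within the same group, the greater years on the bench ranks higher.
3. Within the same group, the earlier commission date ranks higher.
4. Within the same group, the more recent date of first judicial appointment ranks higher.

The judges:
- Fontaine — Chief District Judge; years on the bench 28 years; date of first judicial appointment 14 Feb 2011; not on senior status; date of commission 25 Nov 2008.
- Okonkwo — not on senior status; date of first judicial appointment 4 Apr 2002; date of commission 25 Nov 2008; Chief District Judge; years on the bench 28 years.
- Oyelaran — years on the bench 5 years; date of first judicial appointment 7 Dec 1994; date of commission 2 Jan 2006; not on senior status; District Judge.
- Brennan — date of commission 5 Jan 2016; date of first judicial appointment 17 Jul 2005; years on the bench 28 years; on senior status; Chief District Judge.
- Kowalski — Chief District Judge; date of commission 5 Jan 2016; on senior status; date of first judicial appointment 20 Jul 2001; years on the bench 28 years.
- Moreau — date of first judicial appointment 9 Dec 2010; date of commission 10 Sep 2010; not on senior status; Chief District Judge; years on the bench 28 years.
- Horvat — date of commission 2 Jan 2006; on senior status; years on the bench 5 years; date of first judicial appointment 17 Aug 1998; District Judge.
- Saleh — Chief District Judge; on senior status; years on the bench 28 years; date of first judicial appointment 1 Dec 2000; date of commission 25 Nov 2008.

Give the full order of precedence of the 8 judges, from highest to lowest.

By office: Fontaine, Okonkwo, Saleh, Moreau, Brennan and Kowalski (Chief District Judge); then Horvat and Oyelaran (District Judge).
Fontaine, Okonkwo, Saleh, Moreau, Brennan and Kowalski all have years on the bench 28 years, so the next rule applies.
Among Fontaine, Okonkwo, Saleh, Moreau, Brennan and Kowalski, by date of commission (earlier first): Fontaine, Okonkwo and Saleh (25 Nov 2008) before Moreau (10 Sep 2010) before Brennan and Kowalski (5 Jan 2016).
Among Fontaine, Okonkwo and Saleh, by date of first judicial appointment (later first): Fontaine (14 Feb 2011) before Okonkwo (4 Apr 2002) before Saleh (1 Dec 2000).
Among Brennan and Kowalski, by date of first judicial appointment (later first): Brennan (17 Jul 2005) before Kowalski (20 Jul 2001).
Horvat and Oyelaran both have years on the bench 5 years, so the next rule applies.
Horvat and Oyelaran both have date of commission 2 Jan 2006, so the next rule applies.
Among Horvat and Oyelaran, by date of first judicial appointment (later first): Horvat (17 Aug 1998) before Oyelaran (7 Dec 1994).
Full order: Fontaine, Okonkwo, Saleh, Moreau, Brennan, Kowalski, Horvat, Oyelaran.

Fontaine, Okonkwo, Saleh, Moreau, Brennan, Kowalski, Horvat, Oyelaran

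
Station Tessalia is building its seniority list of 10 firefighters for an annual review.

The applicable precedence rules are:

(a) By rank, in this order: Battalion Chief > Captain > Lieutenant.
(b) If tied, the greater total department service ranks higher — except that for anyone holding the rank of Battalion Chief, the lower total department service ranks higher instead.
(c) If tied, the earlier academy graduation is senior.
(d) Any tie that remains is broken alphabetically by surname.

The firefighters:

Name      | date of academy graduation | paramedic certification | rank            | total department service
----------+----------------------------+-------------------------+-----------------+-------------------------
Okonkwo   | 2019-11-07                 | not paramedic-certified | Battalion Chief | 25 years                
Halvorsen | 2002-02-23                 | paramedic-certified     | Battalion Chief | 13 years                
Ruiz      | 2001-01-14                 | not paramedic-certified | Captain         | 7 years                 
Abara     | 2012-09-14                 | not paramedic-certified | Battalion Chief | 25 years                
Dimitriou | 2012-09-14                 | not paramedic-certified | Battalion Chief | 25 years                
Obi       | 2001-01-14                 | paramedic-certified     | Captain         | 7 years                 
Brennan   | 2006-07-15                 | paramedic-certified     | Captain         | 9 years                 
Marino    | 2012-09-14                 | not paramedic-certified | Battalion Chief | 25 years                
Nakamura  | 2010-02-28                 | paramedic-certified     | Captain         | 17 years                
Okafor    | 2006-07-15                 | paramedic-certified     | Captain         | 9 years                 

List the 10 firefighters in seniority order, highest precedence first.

Halvorsen, Abara, Dimitriou, Marino, Okonkwo, Nakamura, Brennan, Okafor, Obi, Ruiz

By rank: Halvorsen, Abara, Dimitriou, Marino and Okonkwo (Battalion Chief); then Nakamura, Brennan, Okafor, Obi and Ruiz (Captain).
Among Halvorsen, Abara, Dimitriou, Marino and Okonkwo, by total department service (lower first) (reversed rule for this group): Halvorsen (13 years) before Abara, Dimitriou, Marino and Okonkwo (25 years).
Among Abara, Dimitriou, Marino and Okonkwo, by date of academy graduation (earlier first): Abara, Dimitriou and Marino (2012-09-14) before Okonkwo (2019-11-07).
Among Abara, Dimitriou and Marino, alphabetically by surname: Abara before Dimitriou before Marino.
Among Nakamura, Brennan, Okafor, Obi and Ruiz, by total department service (higher first): Nakamura (17 years) before Brennan and Okafor (9 years) before Obi and Ruiz (7 years).
Brennan and Okafor both have date of academy graduation 2006-07-15, so the next rule applies.
Among Brennan and Okafor, alphabetically by surname: Brennan before Okafor.
Obi and Ruiz both have date of academy graduation 2001-01-14, so the next rule applies.
Among Obi and Ruiz, alphabetically by surname: Obi before Ruiz.
Full order: Halvorsen, Abara, Dimitriou, Marino, Okonkwo, Nakamura, Brennan, Okafor, Obi, Ruiz.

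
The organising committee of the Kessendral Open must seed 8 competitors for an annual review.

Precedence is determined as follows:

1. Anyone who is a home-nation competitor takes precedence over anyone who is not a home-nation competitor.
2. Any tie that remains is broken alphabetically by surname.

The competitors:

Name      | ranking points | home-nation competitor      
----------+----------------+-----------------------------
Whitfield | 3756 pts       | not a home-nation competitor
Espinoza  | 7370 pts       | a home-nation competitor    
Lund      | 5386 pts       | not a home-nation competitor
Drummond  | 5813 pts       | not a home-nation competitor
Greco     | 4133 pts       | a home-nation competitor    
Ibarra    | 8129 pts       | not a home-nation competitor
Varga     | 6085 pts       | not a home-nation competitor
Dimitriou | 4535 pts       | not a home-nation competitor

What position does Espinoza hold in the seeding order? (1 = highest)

By the first rule: Espinoza and Greco (both a home-nation competitor); then Dimitriou, Drummond, Ibarra, Lund, Varga and Whitfield (each not a home-nation competitor).
Among Espinoza and Greco, alphabetically by surname: Espinoza before Greco.
Among Dimitriou, Drummond, Ibarra, Lund, Varga and Whitfield, alphabetically by surname: Dimitriou before Drummond before Ibarra before Lund before Varga before Whitfield.
Order: Espinoza, Greco, Dimitriou, Drummond, Ibarra, Lund, Varga, Whitfield. So position 1.

1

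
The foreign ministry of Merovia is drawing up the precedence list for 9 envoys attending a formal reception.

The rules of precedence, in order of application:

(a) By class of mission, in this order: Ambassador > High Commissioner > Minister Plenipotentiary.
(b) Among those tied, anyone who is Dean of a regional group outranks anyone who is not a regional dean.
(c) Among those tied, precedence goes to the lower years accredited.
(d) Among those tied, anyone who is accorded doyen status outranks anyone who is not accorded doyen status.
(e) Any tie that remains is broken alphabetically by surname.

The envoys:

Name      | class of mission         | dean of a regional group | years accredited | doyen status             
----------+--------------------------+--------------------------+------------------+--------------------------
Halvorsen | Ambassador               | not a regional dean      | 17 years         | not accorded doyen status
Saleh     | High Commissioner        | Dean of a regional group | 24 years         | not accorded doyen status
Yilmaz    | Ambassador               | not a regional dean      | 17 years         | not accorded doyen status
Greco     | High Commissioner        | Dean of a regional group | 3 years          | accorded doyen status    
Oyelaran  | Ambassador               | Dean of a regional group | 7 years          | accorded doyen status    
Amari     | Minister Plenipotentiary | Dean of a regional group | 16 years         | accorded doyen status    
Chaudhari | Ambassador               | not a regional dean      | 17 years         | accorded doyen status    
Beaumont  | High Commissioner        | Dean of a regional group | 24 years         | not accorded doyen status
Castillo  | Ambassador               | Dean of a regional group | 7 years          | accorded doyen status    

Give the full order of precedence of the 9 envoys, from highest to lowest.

Castillo, Oyelaran, Chaudhari, Halvorsen, Yilmaz, Greco, Beaumont, Saleh, Amari

By class of mission: Castillo, Oyelaran, Chaudhari, Halvorsen and Yilmaz (Ambassador); then Greco, Beaumont and Saleh (High Commissioner); then Amari (Minister Plenipotentiary).
Among Castillo, Oyelaran, Chaudhari, Halvorsen and Yilmaz, Dean of a regional group before not a regional dean: Castillo and Oyelaran (Dean of a regional group) before Chaudhari, Halvorsen and Yilmaz (not a regional dean).
Castillo and Oyelaran both have years accredited 7 years, so the next rule applies.
Castillo and Oyelaran are each accorded doyen status, so the next rule applies.
Among Castillo and Oyelaran, alphabetically by surname: Castillo before Oyelaran.
Chaudhari, Halvorsen and Yilmaz all have years accredited 17 years, so the next rule applies.
Among Chaudhari, Halvorsen and Yilmaz, accorded doyen status before not accorded doyen status: Chaudhari (accorded doyen status) before Halvorsen and Yilmaz (not accorded doyen status).
Among Halvorsen and Yilmaz, alphabetically by surname: Halvorsen before Yilmaz.
Greco, Beaumont and Saleh are each Dean of a regional group, so the next rule applies.
Among Greco, Beaumont and Saleh, by years accredited (lower first): Greco (3 years) before Beaumont and Saleh (24 years).
Beaumont and Saleh are each not accorded doyen status, so the next rule applies.
Among Beaumont and Saleh, alphabetically by surname: Beaumont before Saleh.
Full order: Castillo, Oyelaran, Chaudhari, Halvorsen, Yilmaz, Greco, Beaumont, Saleh, Amari.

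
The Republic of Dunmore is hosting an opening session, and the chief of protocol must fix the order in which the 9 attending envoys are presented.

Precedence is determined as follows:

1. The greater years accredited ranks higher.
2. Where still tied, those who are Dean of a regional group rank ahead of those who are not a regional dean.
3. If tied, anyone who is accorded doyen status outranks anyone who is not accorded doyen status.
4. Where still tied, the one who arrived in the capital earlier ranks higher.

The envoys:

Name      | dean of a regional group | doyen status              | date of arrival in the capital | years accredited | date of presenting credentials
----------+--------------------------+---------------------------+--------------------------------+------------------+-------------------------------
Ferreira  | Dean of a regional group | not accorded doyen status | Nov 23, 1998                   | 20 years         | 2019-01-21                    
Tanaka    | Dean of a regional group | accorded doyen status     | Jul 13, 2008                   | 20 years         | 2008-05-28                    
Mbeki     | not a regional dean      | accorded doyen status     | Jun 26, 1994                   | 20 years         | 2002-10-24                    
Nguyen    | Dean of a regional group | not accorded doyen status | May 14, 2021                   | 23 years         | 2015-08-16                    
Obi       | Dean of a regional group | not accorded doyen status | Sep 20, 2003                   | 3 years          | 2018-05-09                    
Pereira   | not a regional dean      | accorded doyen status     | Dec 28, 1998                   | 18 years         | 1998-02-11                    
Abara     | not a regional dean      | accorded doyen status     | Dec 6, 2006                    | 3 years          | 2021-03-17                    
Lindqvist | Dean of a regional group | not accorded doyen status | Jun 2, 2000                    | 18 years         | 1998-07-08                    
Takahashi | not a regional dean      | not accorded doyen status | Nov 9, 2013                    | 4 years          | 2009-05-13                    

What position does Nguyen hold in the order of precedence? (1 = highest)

By years accredited (higher first): Nguyen (23 years); then Tanaka, Ferreira and Mbeki (each 20 years); then Lindqvist and Pereira (both 18 years); then Takahashi (4 years); then Obi and Abara (both 3 years).
Among Tanaka, Ferreira and Mbeki, Dean of a regional group before not a regional dean: Tanaka and Ferreira (Dean of a regional group) before Mbeki (not a regional dean).
Among Tanaka and Ferreira, accorded doyen status before not accorded doyen status: Tanaka (accorded doyen status) before Ferreira (not accorded doyen status).
Among Lindqvist and Pereira, Dean of a regional group before not a regional dean: Lindqvist (Dean of a regional group) before Pereira (not a regional dean).
Among Obi and Abara, Dean of a regional group before not a regional dean: Obi (Dean of a regional group) before Abara (not a regional dean).
Order: Nguyen, Tanaka, Ferreira, Mbeki, Lindqvist, Pereira, Takahashi, Obi, Abara. So position 1.

1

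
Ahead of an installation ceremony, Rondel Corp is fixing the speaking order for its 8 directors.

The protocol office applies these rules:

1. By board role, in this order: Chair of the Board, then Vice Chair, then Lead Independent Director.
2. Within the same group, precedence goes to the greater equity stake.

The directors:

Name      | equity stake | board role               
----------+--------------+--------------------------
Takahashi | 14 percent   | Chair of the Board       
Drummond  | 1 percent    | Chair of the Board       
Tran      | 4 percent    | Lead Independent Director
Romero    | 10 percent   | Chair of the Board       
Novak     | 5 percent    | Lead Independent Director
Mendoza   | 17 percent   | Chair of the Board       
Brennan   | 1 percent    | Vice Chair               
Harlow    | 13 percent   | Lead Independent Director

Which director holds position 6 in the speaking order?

By board role: Mendoza, Takahashi, Romero and Drummond (Chair of the Board); then Brennan (Vice Chair); then Harlow, Novak and Tran (Lead Independent Director).
Among Mendoza, Takahashi, Romero and Drummond, by equity stake (higher first): Mendoza (17 percent) before Takahashi (14 percent) before Romero (10 percent) before Drummond (1 percent).
Among Harlow, Novak and Tran, by equity stake (higher first): Harlow (13 percent) before Novak (5 percent) before Tran (4 percent).
Order: Mendoza, Takahashi, Romero, Drummond, Brennan, Harlow, Novak, Tran.

Harlow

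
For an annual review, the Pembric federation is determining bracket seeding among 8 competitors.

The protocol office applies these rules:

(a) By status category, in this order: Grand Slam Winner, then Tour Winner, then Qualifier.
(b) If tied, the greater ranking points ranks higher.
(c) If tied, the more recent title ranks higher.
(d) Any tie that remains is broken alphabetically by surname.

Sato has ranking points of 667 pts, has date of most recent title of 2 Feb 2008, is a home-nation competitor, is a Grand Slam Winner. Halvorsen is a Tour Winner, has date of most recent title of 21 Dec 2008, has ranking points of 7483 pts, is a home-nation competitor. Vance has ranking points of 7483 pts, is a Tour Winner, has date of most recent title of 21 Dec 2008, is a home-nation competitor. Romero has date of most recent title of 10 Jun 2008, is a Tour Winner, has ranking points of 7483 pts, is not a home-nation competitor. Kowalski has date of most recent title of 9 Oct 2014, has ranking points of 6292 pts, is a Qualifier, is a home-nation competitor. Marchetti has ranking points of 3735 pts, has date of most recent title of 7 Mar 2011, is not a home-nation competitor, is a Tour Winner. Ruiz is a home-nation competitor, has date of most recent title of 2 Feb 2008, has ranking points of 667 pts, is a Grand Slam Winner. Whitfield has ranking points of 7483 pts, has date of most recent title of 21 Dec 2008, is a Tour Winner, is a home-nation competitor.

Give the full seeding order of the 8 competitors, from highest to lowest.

By status category: Ruiz and Sato (Grand Slam Winner); then Halvorsen, Vance, Whitfield, Romero and Marchetti (Tour Winner); then Kowalski (Qualifier).
Ruiz and Sato both have ranking points 667 pts, so the next rule applies.
Ruiz and Sato both have date of most recent title 2 Feb 2008, so the next rule applies.
Among Ruiz and Sato, alphabetically by surname: Ruiz before Sato.
Among Halvorsen, Vance, Whitfield, Romero and Marchetti, by ranking points (higher first): Halvorsen, Vance, Whitfield and Romero (7483 pts) before Marchetti (3735 pts).
Among Halvorsen, Vance, Whitfield and Romero, by date of most recent title (later first): Halvorsen, Vance and Whitfield (21 Dec 2008) before Romero (10 Jun 2008).
Among Halvorsen, Vance and Whitfield, alphabetically by surname: Halvorsen before Vance before Whitfield.
Full order: Ruiz, Sato, Halvorsen, Vance, Whitfield, Romero, Marchetti, Kowalski.

Ruiz, Sato, Halvorsen, Vance, Whitfield, Romero, Marchetti, Kowalski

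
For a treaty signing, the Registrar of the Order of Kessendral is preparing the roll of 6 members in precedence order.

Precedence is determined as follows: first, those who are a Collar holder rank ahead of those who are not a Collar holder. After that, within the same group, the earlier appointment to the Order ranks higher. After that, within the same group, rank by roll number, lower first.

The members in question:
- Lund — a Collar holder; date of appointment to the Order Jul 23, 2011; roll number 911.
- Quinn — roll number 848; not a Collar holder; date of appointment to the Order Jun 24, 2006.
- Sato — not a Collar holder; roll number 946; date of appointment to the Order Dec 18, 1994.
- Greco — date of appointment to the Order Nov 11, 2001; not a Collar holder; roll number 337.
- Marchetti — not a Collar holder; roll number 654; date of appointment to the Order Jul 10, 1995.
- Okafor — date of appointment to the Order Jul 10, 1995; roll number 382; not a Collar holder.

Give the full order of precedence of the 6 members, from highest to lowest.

By the first rule: Lund (a Collar holder); then Sato, Okafor, Marchetti, Greco and Quinn (each not a Collar holder).
Among Sato, Okafor, Marchetti, Greco and Quinn, by date of appointment to the Order (earlier first): Sato (Dec 18, 1994) before Okafor and Marchetti (Jul 10, 1995) before Greco (Nov 11, 2001) before Quinn (Jun 24, 2006).
Among Okafor and Marchetti, by roll number (lower first): Okafor (382) before Marchetti (654).
Full order: Lund, Sato, Okafor, Marchetti, Greco, Quinn.

Lund, Sato, Okafor, Marchetti, Greco, Quinn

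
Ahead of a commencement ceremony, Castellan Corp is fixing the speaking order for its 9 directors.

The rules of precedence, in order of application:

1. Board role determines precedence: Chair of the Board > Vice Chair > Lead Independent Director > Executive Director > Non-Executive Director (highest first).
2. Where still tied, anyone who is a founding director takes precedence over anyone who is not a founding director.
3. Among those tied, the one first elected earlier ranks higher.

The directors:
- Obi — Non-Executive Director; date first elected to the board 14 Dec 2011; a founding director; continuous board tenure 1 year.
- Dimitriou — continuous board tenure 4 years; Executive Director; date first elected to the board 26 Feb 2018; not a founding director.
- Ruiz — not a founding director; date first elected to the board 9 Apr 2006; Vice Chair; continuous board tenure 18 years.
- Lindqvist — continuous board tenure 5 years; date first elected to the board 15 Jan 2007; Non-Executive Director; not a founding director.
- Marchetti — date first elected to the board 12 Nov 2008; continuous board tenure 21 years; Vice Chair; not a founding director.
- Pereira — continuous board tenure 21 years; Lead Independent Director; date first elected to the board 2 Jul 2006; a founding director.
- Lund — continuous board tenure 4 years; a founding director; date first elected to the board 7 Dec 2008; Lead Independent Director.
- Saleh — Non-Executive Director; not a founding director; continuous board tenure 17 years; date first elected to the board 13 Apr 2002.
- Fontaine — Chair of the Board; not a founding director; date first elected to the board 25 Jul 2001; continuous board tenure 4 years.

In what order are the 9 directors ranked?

Fontaine, Ruiz, Marchetti, Pereira, Lund, Dimitriou, Obi, Saleh, Lindqvist

By board role: Fontaine (Chair of the Board); then Ruiz and Marchetti (Vice Chair); then Pereira and Lund (Lead Independent Director); then Dimitriou (Executive Director); then Obi, Saleh and Lindqvist (Non-Executive Director).
Ruiz and Marchetti are each not a founding director, so the next rule applies.
Among Ruiz and Marchetti, by date first elected to the board (earlier first): Ruiz (9 Apr 2006) before Marchetti (12 Nov 2008).
Pereira and Lund are each a founding director, so the next rule applies.
Among Pereira and Lund, by date first elected to the board (earlier first): Pereira (2 Jul 2006) before Lund (7 Dec 2008).
Among Obi, Saleh and Lindqvist, a founding director before not a founding director: Obi (a founding director) before Saleh and Lindqvist (not a founding director).
Among Saleh and Lindqvist, by date first elected to the board (earlier first): Saleh (13 Apr 2002) before Lindqvist (15 Jan 2007).
Full order: Fontaine, Ruiz, Marchetti, Pereira, Lund, Dimitriou, Obi, Saleh, Lindqvist.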